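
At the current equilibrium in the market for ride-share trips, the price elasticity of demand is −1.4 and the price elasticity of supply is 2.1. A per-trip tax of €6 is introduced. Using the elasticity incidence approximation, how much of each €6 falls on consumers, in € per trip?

Consumers bear ≈ €3.6 per trip.

Incidence ratio: consumers' share ≈ εs / (εs + |εd|) = 2.1 / (2.1 + 1.4) = 0.6.
So consumers bear ≈ 0.6 × €6 = €3.6; sellers bear €2.4.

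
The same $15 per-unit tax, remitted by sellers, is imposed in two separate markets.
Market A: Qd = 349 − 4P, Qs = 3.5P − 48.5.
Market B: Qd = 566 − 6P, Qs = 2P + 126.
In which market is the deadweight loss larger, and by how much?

Market A: pre-tax P* = $53, Q* = 137; post-tax Q = 109; deadweight loss = $210.
Market B: pre-tax P* = $55, Q* = 236; post-tax Q = 213.5; deadweight loss = $168.75.
Difference: $210 vs $168.75 → market A is larger by $41.25.

Market A, by $41.25.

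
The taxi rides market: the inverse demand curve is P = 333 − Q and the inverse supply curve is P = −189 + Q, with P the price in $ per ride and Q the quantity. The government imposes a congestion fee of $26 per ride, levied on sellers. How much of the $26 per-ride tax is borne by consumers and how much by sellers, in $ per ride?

Rewrite in direct form: Qd = 333 − P and Qs = P + 189.
Without the tax, 333 − P = P + 189 gives 2P = 144, so P* = $72 and Q* = 261.
With the tax collected from sellers, supply shifts: Qs = (P − 26) + 189.
New equilibrium: consumers pay $85, sellers receive $59, Q = 248. (Wedge: Pb − Ps = 26.)
Burden on consumers: $13; on sellers: $13. (They sum to $26.)
The less price-elastic side of the market bears the larger share of a per-unit tax.

Consumers bear $13 per ride; sellers bear $13 per ride.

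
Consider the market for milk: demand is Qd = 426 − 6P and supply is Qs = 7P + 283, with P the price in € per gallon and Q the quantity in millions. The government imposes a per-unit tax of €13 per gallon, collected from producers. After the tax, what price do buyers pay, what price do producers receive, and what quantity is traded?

Before the tax: set 426 − 6P = 7P + 283 → P* = €11, Q* = 360.
With the tax collected from producers, supply shifts: Qs = 7(P − 13) + 283.
Solving gives Q = 318 with buyers paying €18 and producers receiving €5 (the €13 wedge).
The less price-elastic side of the market bears the larger share of a per-unit tax.

Buyers pay €18; producers receive €5; quantity = 318.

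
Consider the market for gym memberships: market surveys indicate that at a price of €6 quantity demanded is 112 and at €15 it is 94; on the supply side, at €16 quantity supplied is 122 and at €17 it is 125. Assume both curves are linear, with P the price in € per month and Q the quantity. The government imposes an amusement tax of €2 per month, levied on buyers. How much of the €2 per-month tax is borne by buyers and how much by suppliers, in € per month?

Demand slope: (94 − 112)/(15 − 6) = -2, so Qd = 124 − 2P.
Supply slope: (125 − 122)/(17 − 16) = 3, so Qs = 3P + 74.
Without the tax, 124 − 2P = 3P + 74 gives 5P = 50, so P* = €10 and Q* = 104.
With the tax collected from buyers, demand (in seller-price terms) shifts: Qd = 124 − 2(P + 2).
Solving gives Q = 101.6 with buyers paying €11.2 and suppliers receiving €9.2 (the €2 wedge).
Burden on buyers: €1.2; on suppliers: €0.8. (They sum to €2.)
The less price-elastic side of the market bears the larger share of a per-unit tax.

Buyers bear €1.2 per month; suppliers bear €0.8 per month.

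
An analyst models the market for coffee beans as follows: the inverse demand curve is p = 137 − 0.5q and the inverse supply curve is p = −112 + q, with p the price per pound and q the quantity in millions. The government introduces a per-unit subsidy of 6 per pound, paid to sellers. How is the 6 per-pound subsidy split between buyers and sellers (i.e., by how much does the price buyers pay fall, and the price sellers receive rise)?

Buyers gain 2 per pound; sellers gain 4 per pound.

Rewrite in direct form: qd = 274 − 2p and qs = p + 112.
Without the subsidy, 274 − 2p = p + 112 gives 3p = 162, so p* = 54 and q* = 166.
With a per-unit subsidy paid to sellers, each receives p + 6 per unit sold, so supply becomes qs = (p + 6) + 112.
New equilibrium: buyers pay 52, sellers receive 58, q = 170. (Wedge: pb − ps = −6.)
Gain to buyers: 2; to sellers: 4. (They sum to 6.)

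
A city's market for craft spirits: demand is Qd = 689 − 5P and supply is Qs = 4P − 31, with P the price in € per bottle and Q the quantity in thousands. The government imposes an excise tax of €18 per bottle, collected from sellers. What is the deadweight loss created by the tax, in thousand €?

Before the tax: set 689 − 5P = 4P − 31 → P* = €80, Q* = 289.
With the tax collected from sellers, supply shifts: Qs = 4(P − 18) − 31.
New equilibrium: buyers pay €88, sellers receive €70, Q = 249. (Wedge: Pb − Ps = 18.)
Quantity falls by |ΔQ| = |289 − 249| = 40.
DWL = ½ · t · |ΔQ| = ½ · 18 · 40 = €360.

Deadweight loss = €360 thousand.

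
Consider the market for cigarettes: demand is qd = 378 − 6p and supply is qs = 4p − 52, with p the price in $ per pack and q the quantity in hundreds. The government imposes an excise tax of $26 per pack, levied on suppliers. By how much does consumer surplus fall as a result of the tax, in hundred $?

Consumer surplus falls by $923.52 hundred.

Before the tax: set 378 − 6p = 4p − 52 → p* = $43, q* = 120.
With the tax collected from suppliers, supply shifts: qs = 4(p − 26) − 52.
Solving gives q = 57.6 with consumers paying $53.4 and suppliers receiving $27.4 (the $26 wedge).
ΔCS is the trapezoid between Q = 57.6 and Q = 120 of height $10.4: ½ · (120 + 57.6) · 10.4 = $923.52.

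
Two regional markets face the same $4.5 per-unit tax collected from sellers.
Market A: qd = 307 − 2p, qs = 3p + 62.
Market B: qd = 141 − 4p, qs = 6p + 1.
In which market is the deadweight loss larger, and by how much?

Market B, by $12.15.

Market A: pre-tax p* = $49, q* = 209; post-tax q = 203.6; deadweight loss = $12.15.
Market B: pre-tax p* = $14, q* = 85; post-tax q = 74.2; deadweight loss = $24.3.
Difference: $12.15 vs $24.3 → market B is larger by $12.15.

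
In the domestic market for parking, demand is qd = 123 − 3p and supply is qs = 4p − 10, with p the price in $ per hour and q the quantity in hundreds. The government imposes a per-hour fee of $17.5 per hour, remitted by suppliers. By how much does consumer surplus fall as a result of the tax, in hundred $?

Consumer surplus falls by $510 hundred.

Before the tax: set 123 − 3p = 4p − 10 → p* = $19, q* = 66.
With the tax collected from suppliers, supply shifts: qs = 4(p − 17.5) − 10.
Solving gives q = 36 with buyers paying $29 and suppliers receiving $11.5 (the $17.5 wedge).
ΔCS is the trapezoid between Q = 36 and Q = 66 of height $10: ½ · (66 + 36) · 10 = $510.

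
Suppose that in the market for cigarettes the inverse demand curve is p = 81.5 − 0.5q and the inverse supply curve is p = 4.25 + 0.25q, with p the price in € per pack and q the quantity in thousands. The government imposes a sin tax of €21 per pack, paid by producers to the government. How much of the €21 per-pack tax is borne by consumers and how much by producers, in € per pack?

Rewrite in direct form: qd = 163 − 2p and qs = 4p − 17.
Without the tax, 163 − 2p = 4p − 17 gives 6p = 180, so p* = €30 and q* = 103.
With the tax collected from producers, supply shifts: qs = 4(p − 21) − 17.
New equilibrium: consumers pay €44, producers receive €23, q = 75. (Wedge: pb − ps = 21.)
Burden on consumers: €14; on producers: €7. (They sum to €21.)
The less price-elastic side of the market bears the larger share of a per-unit tax.

Consumers bear €14 per pack; producers bear €7 per pack.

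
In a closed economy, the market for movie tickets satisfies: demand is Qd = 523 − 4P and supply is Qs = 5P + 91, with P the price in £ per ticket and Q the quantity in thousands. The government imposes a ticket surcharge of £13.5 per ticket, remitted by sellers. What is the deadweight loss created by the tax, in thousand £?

Without the tax, 523 − 4P = 5P + 91 gives 9P = 432, so P* = £48 and Q* = 331.
With the tax collected from sellers, supply shifts: Qs = 5(P − 13.5) + 91.
Solving gives Q = 301 with buyers paying £55.5 and sellers receiving £42 (the £13.5 wedge).
Quantity falls by |ΔQ| = |331 − 301| = 30.
DWL = ½ · t · |ΔQ| = ½ · 13.5 · 30 = £202.5.

Deadweight loss = £202.5 thousand.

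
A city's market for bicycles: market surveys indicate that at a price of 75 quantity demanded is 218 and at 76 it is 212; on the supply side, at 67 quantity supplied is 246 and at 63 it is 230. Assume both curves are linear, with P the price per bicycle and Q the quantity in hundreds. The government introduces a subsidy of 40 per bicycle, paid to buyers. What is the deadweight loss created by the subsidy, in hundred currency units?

Deadweight loss = 1920 hundred.

Demand slope: (212 − 218)/(76 − 75) = -6, so Qd = 668 − 6P.
Supply slope: (230 − 246)/(63 − 67) = 4, so Qs = 4P − 22.
Before the subsidy: set 668 − 6P = 4P − 22 → P* = 69, Q* = 254.
With a per-unit subsidy paid to buyers, each effectively pays P − 40, so demand becomes Qd = 668 − 6(P − 40).
Solving gives Q = 350 with buyers paying 53 and producers receiving 93 (the 40 wedge).
Quantity rises by |ΔQ| = |254 − 350| = 96.
DWL = ½ · t · |ΔQ| = ½ · 40 · 96 = 1920.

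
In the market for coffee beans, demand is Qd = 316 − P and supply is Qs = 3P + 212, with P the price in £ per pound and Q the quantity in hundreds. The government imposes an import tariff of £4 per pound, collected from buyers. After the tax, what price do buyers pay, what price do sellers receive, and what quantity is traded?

Buyers pay £29; sellers receive £25; quantity = 287.

Before the tax: set 316 − P = 3P + 212 → P* = £26, Q* = 290.
With the tax collected from buyers, demand (in seller-price terms) shifts: Qd = 316 − (P + 4).
New equilibrium: buyers pay £29, sellers receive £25, Q = 287. (Wedge: Pb − Ps = 4.)
The less price-elastic side of the market bears the larger share of a per-unit tax.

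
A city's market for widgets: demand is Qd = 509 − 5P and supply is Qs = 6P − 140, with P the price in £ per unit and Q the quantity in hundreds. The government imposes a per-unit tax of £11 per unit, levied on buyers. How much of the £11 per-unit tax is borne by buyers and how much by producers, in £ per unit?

Without the tax, 509 − 5P = 6P − 140 gives 11P = 649, so P* = £59 and Q* = 214.
With the tax collected from buyers, demand (in seller-price terms) shifts: Qd = 509 − 5(P + 11).
New equilibrium: buyers pay £65, producers receive £54, Q = 184. (Wedge: Pb − Ps = 11.)
Burden on buyers: £6; on producers: £5. (They sum to £11.)

Buyers bear £6 per unit; producers bear £5 per unit.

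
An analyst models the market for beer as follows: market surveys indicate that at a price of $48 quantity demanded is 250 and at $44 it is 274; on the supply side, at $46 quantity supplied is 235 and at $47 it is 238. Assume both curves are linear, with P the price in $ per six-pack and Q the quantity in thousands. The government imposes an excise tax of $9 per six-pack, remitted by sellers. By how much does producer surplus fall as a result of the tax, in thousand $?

Demand slope: (274 − 250)/(44 − 48) = -6, so Qd = 538 − 6P.
Supply slope: (238 − 235)/(47 − 46) = 3, so Qs = 3P + 97.
Before the tax: set 538 − 6P = 3P + 97 → P* = $49, Q* = 244.
With the tax collected from sellers, supply shifts: Qs = 3(P − 9) + 97.
Solving gives Q = 226 with buyers paying $52 and sellers receiving $43 (the $9 wedge).
ΔPS is the trapezoid between Q = 226 and Q = 244 of height $6: ½ · (244 + 226) · 6 = $1410.

Producer surplus falls by $1410 thousand.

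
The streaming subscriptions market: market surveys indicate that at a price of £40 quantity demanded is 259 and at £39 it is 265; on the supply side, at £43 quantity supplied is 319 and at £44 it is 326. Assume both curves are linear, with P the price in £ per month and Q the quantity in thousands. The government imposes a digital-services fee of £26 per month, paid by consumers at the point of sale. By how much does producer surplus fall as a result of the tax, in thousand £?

Demand slope: (265 − 259)/(39 − 40) = -6, so Qd = 499 − 6P.
Supply slope: (326 − 319)/(44 − 43) = 7, so Qs = 7P + 18.
Before the tax: set 499 − 6P = 7P + 18 → P* = £37, Q* = 277.
With the tax collected from consumers, demand (in seller-price terms) shifts: Qd = 499 − 6(P + 26).
Solving gives Q = 193 with consumers paying £51 and suppliers receiving £25 (the £26 wedge).
ΔPS is the trapezoid between Q = 193 and Q = 277 of height £12: ½ · (277 + 193) · 12 = £2820.

Producer surplus falls by £2820 thousand.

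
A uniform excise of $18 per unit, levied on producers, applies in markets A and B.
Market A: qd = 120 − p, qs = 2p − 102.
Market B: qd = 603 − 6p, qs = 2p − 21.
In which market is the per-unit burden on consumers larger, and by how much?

Market A, by $7.5.

Market A: pre-tax p* = $74, q* = 46; post-tax q = 34; per-unit burden on consumers = $12.
Market B: pre-tax p* = $78, q* = 135; post-tax q = 108; per-unit burden on consumers = $4.5.
Difference: $12 vs $4.5 → market A is larger by $7.5.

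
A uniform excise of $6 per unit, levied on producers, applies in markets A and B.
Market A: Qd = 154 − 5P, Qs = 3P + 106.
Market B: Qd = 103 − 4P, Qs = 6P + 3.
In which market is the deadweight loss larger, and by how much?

Market A: pre-tax P* = $6, Q* = 124; post-tax Q = 112.75; deadweight loss = $33.75.
Market B: pre-tax P* = $10, Q* = 63; post-tax Q = 48.6; deadweight loss = $43.2.
Difference: $33.75 vs $43.2 → market B is larger by $9.45.

Market B, by $9.45.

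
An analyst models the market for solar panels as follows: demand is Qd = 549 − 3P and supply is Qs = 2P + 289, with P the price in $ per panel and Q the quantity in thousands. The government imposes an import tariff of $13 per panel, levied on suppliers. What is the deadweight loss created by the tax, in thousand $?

Deadweight loss = $101.4 thousand.

Without the tax, 549 − 3P = 2P + 289 gives 5P = 260, so P* = $52 and Q* = 393.
With the tax collected from suppliers, supply shifts: Qs = 2(P − 13) + 289.
Solving gives Q = 377.4 with buyers paying $57.2 and suppliers receiving $44.2 (the $13 wedge).
Quantity falls by |ΔQ| = |393 − 377.4| = 15.6.
DWL = ½ · t · |ΔQ| = ½ · 13 · 15.6 = $101.4.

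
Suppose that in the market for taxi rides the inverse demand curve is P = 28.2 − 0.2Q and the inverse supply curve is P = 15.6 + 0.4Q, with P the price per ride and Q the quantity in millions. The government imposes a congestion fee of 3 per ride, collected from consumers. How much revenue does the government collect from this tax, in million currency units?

Inverting to Q(P) form: Qd = 141 − 5P; Qs = 2.5P − 39.
Without the tax, 141 − 5P = 2.5P − 39 gives 7.5P = 180, so P* = 24 and Q* = 21.
With the tax collected from consumers, demand (in seller-price terms) shifts: Qd = 141 − 5(P + 3).
New equilibrium: consumers pay 25, sellers receive 22, Q = 16. (Wedge: Pb − Ps = 3.)
Revenue = t · Q = 3 · 16 = 48.

Tax revenue = 48 million.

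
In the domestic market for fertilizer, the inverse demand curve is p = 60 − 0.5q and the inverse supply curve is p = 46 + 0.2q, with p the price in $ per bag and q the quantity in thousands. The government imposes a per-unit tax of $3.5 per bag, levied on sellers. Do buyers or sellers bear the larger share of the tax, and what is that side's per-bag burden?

Inverting to q(p) form: qd = 120 − 2p; qs = 5p − 230.
Without the tax, 120 − 2p = 5p − 230 gives 7p = 350, so p* = $50 and q* = 20.
With the tax collected from sellers, supply shifts: qs = 5(p − 3.5) − 230.
New equilibrium: buyers pay $52.5, sellers receive $49, q = 15. (Wedge: pb − ps = 3.5.)
Per-bag burden: buyers $2.5, sellers $1.
Buyers take the larger share because demand is less price-elastic here (demand slope 2 vs supply slope 5).

Buyers bear the larger share: $2.5 per bag.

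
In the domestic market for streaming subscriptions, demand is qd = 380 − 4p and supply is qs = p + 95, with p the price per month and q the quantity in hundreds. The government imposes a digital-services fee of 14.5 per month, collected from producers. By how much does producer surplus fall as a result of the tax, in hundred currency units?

Producer surplus falls by 1695.92 hundred.

Before the tax: set 380 − 4p = p + 95 → p* = 57, q* = 152.
With the tax collected from producers, supply shifts: qs = (p − 14.5) + 95.
New equilibrium: consumers pay 59.9, producers receive 45.4, q = 140.4. (Wedge: pb − ps = 14.5.)
ΔPS is the trapezoid between Q = 140.4 and Q = 152 of height 11.6: ½ · (152 + 140.4) · 11.6 = 1695.92.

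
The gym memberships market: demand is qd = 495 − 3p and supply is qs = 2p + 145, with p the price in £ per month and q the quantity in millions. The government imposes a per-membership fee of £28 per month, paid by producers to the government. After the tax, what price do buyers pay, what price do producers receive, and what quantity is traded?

Without the tax, 495 − 3p = 2p + 145 gives 5p = 350, so p* = £70 and q* = 285.
With the tax collected from producers, supply shifts: qs = 2(p − 28) + 145.
New equilibrium: buyers pay £81.2, producers receive £53.2, q = 251.4. (Wedge: pb − ps = 28.)

Buyers pay £81.2; producers receive £53.2; quantity = 251.4.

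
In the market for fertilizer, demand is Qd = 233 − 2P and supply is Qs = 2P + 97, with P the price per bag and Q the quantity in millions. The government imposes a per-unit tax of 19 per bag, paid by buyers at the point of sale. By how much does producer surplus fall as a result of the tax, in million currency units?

Producer surplus falls by 1477.25 million.

Before the tax: set 233 − 2P = 2P + 97 → P* = 34, Q* = 165.
With the tax collected from buyers, demand (in seller-price terms) shifts: Qd = 233 − 2(P + 19).
New equilibrium: buyers pay 43.5, suppliers receive 24.5, Q = 146. (Wedge: Pb − Ps = 19.)
ΔPS is the trapezoid between Q = 146 and Q = 165 of height 9.5: ½ · (165 + 146) · 9.5 = 1477.25.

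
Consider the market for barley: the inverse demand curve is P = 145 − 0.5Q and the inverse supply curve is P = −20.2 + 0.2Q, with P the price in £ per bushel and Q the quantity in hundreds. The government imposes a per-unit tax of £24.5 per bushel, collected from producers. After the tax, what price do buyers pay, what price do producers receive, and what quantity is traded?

Buyers pay £44.5; producers receive £20; quantity = 201.

Inverting to Q(P) form: Qd = 290 − 2P; Qs = 5P + 101.
Without the tax, 290 − 2P = 5P + 101 gives 7P = 189, so P* = £27 and Q* = 236.
With the tax collected from producers, supply shifts: Qs = 5(P − 24.5) + 101.
New equilibrium: buyers pay £44.5, producers receive £20, Q = 201. (Wedge: Pb − Ps = 24.5.)
The less price-elastic side of the market bears the larger share of a per-unit tax.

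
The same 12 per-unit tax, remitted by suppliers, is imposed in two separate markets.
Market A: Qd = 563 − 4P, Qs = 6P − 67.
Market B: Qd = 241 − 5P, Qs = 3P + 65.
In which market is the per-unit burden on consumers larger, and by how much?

Market A: pre-tax P* = 63, Q* = 311; post-tax Q = 282.2; per-unit burden on consumers = 7.2.
Market B: pre-tax P* = 22, Q* = 131; post-tax Q = 108.5; per-unit burden on consumers = 4.5.
Difference: 7.2 vs 4.5 → market A is larger by 2.7.

Market A, by 2.7.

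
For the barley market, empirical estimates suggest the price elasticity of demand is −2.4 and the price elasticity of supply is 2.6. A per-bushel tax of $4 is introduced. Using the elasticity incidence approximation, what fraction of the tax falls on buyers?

Buyers' share ≈ 0.52.

Incidence ratio: buyers' share ≈ εs / (εs + |εd|) = 2.6 / (2.6 + 2.4) = 0.52.
Supply is the more elastic side, so buyers bear the larger share.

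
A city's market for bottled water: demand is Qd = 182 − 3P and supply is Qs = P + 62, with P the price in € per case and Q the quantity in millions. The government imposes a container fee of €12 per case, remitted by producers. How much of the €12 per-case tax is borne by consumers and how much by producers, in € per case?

Without the tax, 182 − 3P = P + 62 gives 4P = 120, so P* = €30 and Q* = 92.
With the tax collected from producers, supply shifts: Qs = (P − 12) + 62.
New equilibrium: consumers pay €33, producers receive €21, Q = 83. (Wedge: Pb − Ps = 12.)
Burden on consumers: €3; on producers: €9. (They sum to €12.)
The less price-elastic side of the market bears the larger share of a per-unit tax.

Consumers bear €3 per case; producers bear €9 per case.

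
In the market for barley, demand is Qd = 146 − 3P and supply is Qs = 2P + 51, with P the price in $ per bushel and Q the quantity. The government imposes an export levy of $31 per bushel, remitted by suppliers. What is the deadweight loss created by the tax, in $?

Deadweight loss = $576.6.

Before the tax: set 146 − 3P = 2P + 51 → P* = $19, Q* = 89.
With the tax collected from suppliers, supply shifts: Qs = 2(P − 31) + 51.
New equilibrium: consumers pay $31.4, suppliers receive $0.4, Q = 51.8. (Wedge: Pb − Ps = 31.)
Quantity falls by |ΔQ| = |89 − 51.8| = 37.2.
DWL = ½ · t · |ΔQ| = ½ · 31 · 37.2 = $576.6.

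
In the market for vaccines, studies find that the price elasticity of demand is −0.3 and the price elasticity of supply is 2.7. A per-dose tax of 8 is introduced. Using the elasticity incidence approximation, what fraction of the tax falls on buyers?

Incidence ratio: buyers' share ≈ εs / (εs + |εd|) = 2.7 / (2.7 + 0.3) = 0.9.
Supply is the more elastic side, so buyers bear the larger share.

Buyers' share ≈ 0.9.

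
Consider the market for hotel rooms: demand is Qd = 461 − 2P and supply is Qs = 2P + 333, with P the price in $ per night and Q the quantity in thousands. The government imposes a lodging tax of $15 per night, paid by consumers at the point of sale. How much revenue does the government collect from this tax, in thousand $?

Without the tax, 461 − 2P = 2P + 333 gives 4P = 128, so P* = $32 and Q* = 397.
With the tax collected from consumers, demand (in seller-price terms) shifts: Qd = 461 − 2(P + 15).
Solving gives Q = 382 with consumers paying $39.5 and suppliers receiving $24.5 (the $15 wedge).
Revenue = t · Q = 15 · 382 = $5730.

Tax revenue = $5730 thousand.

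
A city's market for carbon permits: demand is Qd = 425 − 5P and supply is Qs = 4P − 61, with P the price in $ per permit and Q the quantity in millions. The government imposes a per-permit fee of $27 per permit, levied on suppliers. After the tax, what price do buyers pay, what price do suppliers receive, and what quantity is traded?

Without the tax, 425 − 5P = 4P − 61 gives 9P = 486, so P* = $54 and Q* = 155.
With the tax collected from suppliers, supply shifts: Qs = 4(P − 27) − 61.
Solving gives Q = 95 with buyers paying $66 and suppliers receiving $39 (the $27 wedge).

Buyers pay $66; suppliers receive $39; quantity = 95.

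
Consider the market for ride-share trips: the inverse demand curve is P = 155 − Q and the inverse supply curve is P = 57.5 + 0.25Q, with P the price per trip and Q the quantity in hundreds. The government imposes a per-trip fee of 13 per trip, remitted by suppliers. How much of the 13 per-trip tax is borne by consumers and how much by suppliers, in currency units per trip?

Consumers bear 10.4 per trip; suppliers bear 2.6 per trip.

Inverting to Q(P) form: Qd = 155 − P; Qs = 4P − 230.
Before the tax: set 155 − P = 4P − 230 → P* = 77, Q* = 78.
With the tax collected from suppliers, supply shifts: Qs = 4(P − 13) − 230.
New equilibrium: consumers pay 87.4, suppliers receive 74.4, Q = 67.6. (Wedge: Pb − Ps = 13.)
Burden on consumers: 10.4; on suppliers: 2.6. (They sum to 13.)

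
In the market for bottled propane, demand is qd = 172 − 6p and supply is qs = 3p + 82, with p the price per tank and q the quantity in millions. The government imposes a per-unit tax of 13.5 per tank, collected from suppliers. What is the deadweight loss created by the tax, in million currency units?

Before the tax: set 172 − 6p = 3p + 82 → p* = 10, q* = 112.
With the tax collected from suppliers, supply shifts: qs = 3(p − 13.5) + 82.
Solving gives q = 85 with buyers paying 14.5 and suppliers receiving 1 (the 13.5 wedge).
Quantity falls by |ΔQ| = |112 − 85| = 27.
DWL = ½ · t · |ΔQ| = ½ · 13.5 · 27 = 182.25.

Deadweight loss = 182.25 million.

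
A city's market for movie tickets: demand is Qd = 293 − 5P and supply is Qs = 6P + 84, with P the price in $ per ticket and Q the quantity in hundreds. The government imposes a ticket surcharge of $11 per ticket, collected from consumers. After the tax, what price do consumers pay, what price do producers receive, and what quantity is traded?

Consumers pay $25; producers receive $14; quantity = 168.

Without the tax, 293 − 5P = 6P + 84 gives 11P = 209, so P* = $19 and Q* = 198.
With the tax collected from consumers, demand (in seller-price terms) shifts: Qd = 293 − 5(P + 11).
Solving gives Q = 168 with consumers paying $25 and producers receiving $14 (the $11 wedge).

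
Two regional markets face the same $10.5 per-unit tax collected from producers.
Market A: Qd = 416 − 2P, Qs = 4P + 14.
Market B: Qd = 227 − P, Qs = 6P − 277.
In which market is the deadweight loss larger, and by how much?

Market A, by $26.25.

Market A: pre-tax P* = $67, Q* = 282; post-tax Q = 268; deadweight loss = $73.5.
Market B: pre-tax P* = $72, Q* = 155; post-tax Q = 146; deadweight loss = $47.25.
Difference: $73.5 vs $47.25 → market A is larger by $26.25.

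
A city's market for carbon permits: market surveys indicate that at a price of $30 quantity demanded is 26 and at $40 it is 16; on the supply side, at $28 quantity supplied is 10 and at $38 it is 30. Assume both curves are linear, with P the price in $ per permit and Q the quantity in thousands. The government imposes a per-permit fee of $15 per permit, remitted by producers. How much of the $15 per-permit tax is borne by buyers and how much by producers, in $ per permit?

Buyers bear $10 per permit; producers bear $5 per permit.

Demand slope: (16 − 26)/(40 − 30) = -1, so Qd = 56 − P.
Supply slope: (30 − 10)/(38 − 28) = 2, so Qs = 2P − 46.
Before the tax: set 56 − P = 2P − 46 → P* = $34, Q* = 22.
With the tax collected from producers, supply shifts: Qs = 2(P − 15) − 46.
Solving gives Q = 12 with buyers paying $44 and producers receiving $29 (the $15 wedge).
Burden on buyers: $10; on producers: $5. (They sum to $15.)
The less price-elastic side of the market bears the larger share of a per-unit tax.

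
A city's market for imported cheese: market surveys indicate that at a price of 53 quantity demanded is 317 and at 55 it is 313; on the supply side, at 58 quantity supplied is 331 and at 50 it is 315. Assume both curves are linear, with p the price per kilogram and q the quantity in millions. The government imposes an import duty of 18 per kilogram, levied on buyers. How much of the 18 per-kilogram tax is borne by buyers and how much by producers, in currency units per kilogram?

Buyers bear 9 per kilogram; producers bear 9 per kilogram.

Demand slope: (313 − 317)/(55 − 53) = -2, so qd = 423 − 2p.
Supply slope: (315 − 331)/(50 − 58) = 2, so qs = 2p + 215.
Before the tax: set 423 − 2p = 2p + 215 → p* = 52, q* = 319.
With the tax collected from buyers, demand (in seller-price terms) shifts: qd = 423 − 2(p + 18).
Solving gives q = 301 with buyers paying 61 and producers receiving 43 (the 18 wedge).
Burden on buyers: 9; on producers: 9. (They sum to 18.)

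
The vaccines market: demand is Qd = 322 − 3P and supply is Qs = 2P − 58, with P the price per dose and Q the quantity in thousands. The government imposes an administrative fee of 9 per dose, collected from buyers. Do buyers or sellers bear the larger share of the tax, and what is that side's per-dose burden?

Sellers bear the larger share: 5.4 per dose.

Without the tax, 322 − 3P = 2P − 58 gives 5P = 380, so P* = 76 and Q* = 94.
With the tax collected from buyers, demand (in seller-price terms) shifts: Qd = 322 − 3(P + 9).
Solving gives Q = 83.2 with buyers paying 79.6 and sellers receiving 70.6 (the 9 wedge).
Per-dose burden: buyers 3.6, sellers 5.4.
Sellers take the larger share because supply is less price-elastic here (demand slope 3 vs supply slope 2).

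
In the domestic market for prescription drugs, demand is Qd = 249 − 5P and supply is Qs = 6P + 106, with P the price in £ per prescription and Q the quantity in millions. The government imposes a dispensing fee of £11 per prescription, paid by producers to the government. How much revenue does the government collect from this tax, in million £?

Tax revenue = £1694 million.

Without the tax, 249 − 5P = 6P + 106 gives 11P = 143, so P* = £13 and Q* = 184.
With the tax collected from producers, supply shifts: Qs = 6(P − 11) + 106.
Solving gives Q = 154 with consumers paying £19 and producers receiving £8 (the £11 wedge).
Revenue = t · Q = 11 · 154 = £1694.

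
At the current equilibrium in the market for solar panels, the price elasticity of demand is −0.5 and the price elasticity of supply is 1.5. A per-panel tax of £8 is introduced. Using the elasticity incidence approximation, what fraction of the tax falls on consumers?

Consumers' share ≈ 0.75.

Incidence ratio: consumers' share ≈ εs / (εs + |εd|) = 1.5 / (1.5 + 0.5) = 0.75.
Supply is the more elastic side, so consumers bear the larger share.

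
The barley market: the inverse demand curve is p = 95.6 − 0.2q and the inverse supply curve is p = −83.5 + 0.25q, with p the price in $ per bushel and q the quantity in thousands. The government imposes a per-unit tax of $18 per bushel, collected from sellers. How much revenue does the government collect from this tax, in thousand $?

Rewrite in direct form: qd = 478 − 5p and qs = 4p + 334.
Without the tax, 478 − 5p = 4p + 334 gives 9p = 144, so p* = $16 and q* = 398.
With the tax collected from sellers, supply shifts: qs = 4(p − 18) + 334.
New equilibrium: consumers pay $24, sellers receive $6, q = 358. (Wedge: pb − ps = 18.)
Revenue = t · Q = 18 · 358 = $6444.

Tax revenue = $6444 thousand.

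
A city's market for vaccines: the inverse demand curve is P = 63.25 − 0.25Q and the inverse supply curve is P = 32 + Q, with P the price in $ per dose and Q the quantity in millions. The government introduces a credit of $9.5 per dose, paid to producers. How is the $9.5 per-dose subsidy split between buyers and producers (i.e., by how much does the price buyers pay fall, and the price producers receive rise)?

Buyers gain $1.9 per dose; producers gain $7.6 per dose.

Inverting to Q(P) form: Qd = 253 − 4P; Qs = P − 32.
Without the subsidy, 253 − 4P = P − 32 gives 5P = 285, so P* = $57 and Q* = 25.
With a per-unit subsidy paid to producers, each receives P + 9.5 per unit sold, so supply becomes Qs = (P + 9.5) − 32.
New equilibrium: buyers pay $55.1, producers receive $64.6, Q = 32.6. (Wedge: Pb − Ps = −9.5.)
Gain to buyers: $1.9; to producers: $7.6. (They sum to $9.5.)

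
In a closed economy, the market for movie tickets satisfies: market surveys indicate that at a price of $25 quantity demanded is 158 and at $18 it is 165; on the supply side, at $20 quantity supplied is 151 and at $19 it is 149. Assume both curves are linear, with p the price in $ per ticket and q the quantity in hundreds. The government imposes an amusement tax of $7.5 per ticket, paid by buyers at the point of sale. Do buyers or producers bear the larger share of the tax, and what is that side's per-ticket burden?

Buyers bear the larger share: $5 per ticket.

Demand slope: (165 − 158)/(18 − 25) = -1, so qd = 183 − p.
Supply slope: (149 − 151)/(19 − 20) = 2, so qs = 2p + 111.
Without the tax, 183 − p = 2p + 111 gives 3p = 72, so p* = $24 and q* = 159.
With the tax collected from buyers, demand (in seller-price terms) shifts: qd = 183 − (p + 7.5).
Solving gives q = 154 with buyers paying $29 and producers receiving $21.5 (the $7.5 wedge).
Per-ticket burden: buyers $5, producers $2.5.
Buyers take the larger share because demand is less price-elastic here (demand slope 1 vs supply slope 2).
The less price-elastic side of the market bears the larger share of a per-unit tax.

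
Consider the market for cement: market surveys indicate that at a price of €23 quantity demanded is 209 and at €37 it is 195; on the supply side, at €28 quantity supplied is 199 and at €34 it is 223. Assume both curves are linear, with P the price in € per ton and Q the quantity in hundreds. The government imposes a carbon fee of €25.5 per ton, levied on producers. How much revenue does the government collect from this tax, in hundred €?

Demand slope: (195 − 209)/(37 − 23) = -1, so Qd = 232 − P.
Supply slope: (223 − 199)/(34 − 28) = 4, so Qs = 4P + 87.
Before the tax: set 232 − P = 4P + 87 → P* = €29, Q* = 203.
With the tax collected from producers, supply shifts: Qs = 4(P − 25.5) + 87.
New equilibrium: buyers pay €49.4, producers receive €23.9, Q = 182.6. (Wedge: Pb − Ps = 25.5.)
Revenue = t · Q = 25.5 · 182.6 = €4656.3.

Tax revenue = €4656.3 hundred.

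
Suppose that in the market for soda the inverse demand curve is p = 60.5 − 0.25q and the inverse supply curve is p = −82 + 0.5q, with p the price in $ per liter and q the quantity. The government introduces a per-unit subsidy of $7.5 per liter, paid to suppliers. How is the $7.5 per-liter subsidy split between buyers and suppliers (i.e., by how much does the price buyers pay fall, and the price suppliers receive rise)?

Buyers gain $2.5 per liter; suppliers gain $5 per liter.

Rewrite in direct form: qd = 242 − 4p and qs = 2p + 164.
Before the subsidy: set 242 − 4p = 2p + 164 → p* = $13, q* = 190.
With a per-unit subsidy paid to suppliers, each receives p + 7.5 per unit sold, so supply becomes qs = 2(p + 7.5) + 164.
Solving gives q = 200 with buyers paying $10.5 and suppliers receiving $18 (the $7.5 wedge).
Gain to buyers: $2.5; to suppliers: $5. (They sum to $7.5.)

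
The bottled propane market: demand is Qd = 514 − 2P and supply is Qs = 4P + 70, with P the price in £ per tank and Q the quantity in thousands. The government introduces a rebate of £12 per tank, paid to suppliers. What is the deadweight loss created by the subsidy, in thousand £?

Without the subsidy, 514 − 2P = 4P + 70 gives 6P = 444, so P* = £74 and Q* = 366.
With a per-unit subsidy paid to suppliers, each receives P + 12 per unit sold, so supply becomes Qs = 4(P + 12) + 70.
Solving gives Q = 382 with buyers paying £66 and suppliers receiving £78 (the £12 wedge).
Quantity rises by |ΔQ| = |366 − 382| = 16.
DWL = ½ · t · |ΔQ| = ½ · 12 · 16 = £96.

Deadweight loss = £96 thousand.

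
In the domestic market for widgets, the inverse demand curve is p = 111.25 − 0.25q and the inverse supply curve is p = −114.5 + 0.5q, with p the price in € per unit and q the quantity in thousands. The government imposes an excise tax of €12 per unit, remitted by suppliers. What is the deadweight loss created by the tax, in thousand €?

Deadweight loss = €96 thousand.

Inverting to q(p) form: qd = 445 − 4p; qs = 2p + 229.
Before the tax: set 445 − 4p = 2p + 229 → p* = €36, q* = 301.
With the tax collected from suppliers, supply shifts: qs = 2(p − 12) + 229.
New equilibrium: buyers pay €40, suppliers receive €28, q = 285. (Wedge: pb − ps = 12.)
Quantity falls by |ΔQ| = |301 − 285| = 16.
DWL = ½ · t · |ΔQ| = ½ · 12 · 16 = €96.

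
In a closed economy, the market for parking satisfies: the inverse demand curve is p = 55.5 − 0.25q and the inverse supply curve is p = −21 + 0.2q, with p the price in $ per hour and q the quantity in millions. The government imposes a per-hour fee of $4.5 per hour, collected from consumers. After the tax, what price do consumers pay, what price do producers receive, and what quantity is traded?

Inverting to q(p) form: qd = 222 − 4p; qs = 5p + 105.
Without the tax, 222 − 4p = 5p + 105 gives 9p = 117, so p* = $13 and q* = 170.
With the tax collected from consumers, demand (in seller-price terms) shifts: qd = 222 − 4(p + 4.5).
New equilibrium: consumers pay $15.5, producers receive $11, q = 160. (Wedge: pb − ps = 4.5.)

Consumers pay $15.5; producers receive $11; quantity = 160.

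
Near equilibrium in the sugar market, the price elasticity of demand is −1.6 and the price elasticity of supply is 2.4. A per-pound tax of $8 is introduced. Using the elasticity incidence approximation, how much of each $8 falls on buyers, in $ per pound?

Incidence ratio: buyers' share ≈ εs / (εs + |εd|) = 2.4 / (2.4 + 1.6) = 0.6.
So buyers bear ≈ 0.6 × $8 = $4.8; producers bear $3.2.

Buyers bear ≈ $4.8 per pound.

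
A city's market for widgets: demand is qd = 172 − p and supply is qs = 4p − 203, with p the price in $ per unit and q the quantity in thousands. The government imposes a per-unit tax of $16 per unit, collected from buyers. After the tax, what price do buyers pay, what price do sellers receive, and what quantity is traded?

Without the tax, 172 − p = 4p − 203 gives 5p = 375, so p* = $75 and q* = 97.
With the tax collected from buyers, demand (in seller-price terms) shifts: qd = 172 − (p + 16).
Solving gives q = 84.2 with buyers paying $87.8 and sellers receiving $71.8 (the $16 wedge).
The less price-elastic side of the market bears the larger share of a per-unit tax.

Buyers pay $87.8; sellers receive $71.8; quantity = 84.2.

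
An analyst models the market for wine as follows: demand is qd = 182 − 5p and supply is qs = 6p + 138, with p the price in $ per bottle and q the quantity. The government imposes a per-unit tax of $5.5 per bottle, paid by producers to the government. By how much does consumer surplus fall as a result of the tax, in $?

Without the tax, 182 − 5p = 6p + 138 gives 11p = 44, so p* = $4 and q* = 162.
With the tax collected from producers, supply shifts: qs = 6(p − 5.5) + 138.
Solving gives q = 147 with buyers paying $7 and producers receiving $1.5 (the $5.5 wedge).
ΔCS is the trapezoid between Q = 147 and Q = 162 of height $3: ½ · (162 + 147) · 3 = $463.5.

Consumer surplus falls by $463.5.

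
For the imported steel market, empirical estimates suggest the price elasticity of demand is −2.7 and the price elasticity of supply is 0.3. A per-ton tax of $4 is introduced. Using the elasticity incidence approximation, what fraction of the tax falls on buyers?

Incidence ratio: buyers' share ≈ εs / (εs + |εd|) = 0.3 / (0.3 + 2.7) = 0.1.
Supply is the less elastic side, so buyers bear the smaller share.

Buyers' share ≈ 0.1.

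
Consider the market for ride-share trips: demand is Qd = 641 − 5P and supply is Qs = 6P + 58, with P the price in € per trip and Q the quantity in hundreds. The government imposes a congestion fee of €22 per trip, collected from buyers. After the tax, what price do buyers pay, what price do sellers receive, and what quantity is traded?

Buyers pay €65; sellers receive €43; quantity = 316.

Without the tax, 641 − 5P = 6P + 58 gives 11P = 583, so P* = €53 and Q* = 376.
With the tax collected from buyers, demand (in seller-price terms) shifts: Qd = 641 − 5(P + 22).
Solving gives Q = 316 with buyers paying €65 and sellers receiving €43 (the €22 wedge).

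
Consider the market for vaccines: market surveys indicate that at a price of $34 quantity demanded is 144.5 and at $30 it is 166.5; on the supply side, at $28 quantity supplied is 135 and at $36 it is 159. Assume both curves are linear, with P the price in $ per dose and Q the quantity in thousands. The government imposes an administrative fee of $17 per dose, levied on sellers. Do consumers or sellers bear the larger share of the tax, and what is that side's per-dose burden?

Demand slope: (166.5 − 144.5)/(30 − 34) = -5.5, so Qd = 331.5 − 5.5P.
Supply slope: (159 − 135)/(36 − 28) = 3, so Qs = 3P + 51.
Without the tax, 331.5 − 5.5P = 3P + 51 gives 8.5P = 280.5, so P* = $33 and Q* = 150.
With the tax collected from sellers, supply shifts: Qs = 3(P − 17) + 51.
Solving gives Q = 117 with consumers paying $39 and sellers receiving $22 (the $17 wedge).
Per-dose burden: consumers $6, sellers $11.
Sellers take the larger share because supply is less price-elastic here (demand slope 5.5 vs supply slope 3).
The less price-elastic side of the market bears the larger share of a per-unit tax.

Sellers bear the larger share: $11 per dose.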